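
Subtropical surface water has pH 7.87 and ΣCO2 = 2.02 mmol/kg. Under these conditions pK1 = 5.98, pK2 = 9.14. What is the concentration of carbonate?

[CO3²⁻] = 0.102 mmol/kg

α₂ = 1 / (1 + [H⁺]/K2 + [H⁺]²/(K1K2)) = 1 / (1 + 10^+1.27 + 10^-0.62)
   = 1 / (1 + 18.621 + 0.23988) = 1/19.861 = 0.05035
[CO3²⁻] = α₂ × DIC = 0.05035 × 2.02 = 0.102 mmol/kg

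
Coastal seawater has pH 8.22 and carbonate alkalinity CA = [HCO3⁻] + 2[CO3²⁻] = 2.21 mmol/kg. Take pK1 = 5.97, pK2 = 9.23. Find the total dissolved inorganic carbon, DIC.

DIC = 2.04 mmol/kg

CA = [HCO3⁻] + 2[CO3²⁻] = (α₁ + 2α₂)·DIC
At pH 8.22: [H⁺]/K1 = 10^-2.25 = 0.0056234, K2/[H⁺] = 10^-1.01 = 0.097724
α₁ = 1/(1 + 0.0056234 + 0.097724) = 1/1.1033 = 0.9063; α₂ = α₁·K2/[H⁺] = 0.08857
α₁ + 2α₂ = 1.0835
DIC = CA / (α₁ + 2α₂) = 2.21 / 1.0835 = 2.04 mmol/kg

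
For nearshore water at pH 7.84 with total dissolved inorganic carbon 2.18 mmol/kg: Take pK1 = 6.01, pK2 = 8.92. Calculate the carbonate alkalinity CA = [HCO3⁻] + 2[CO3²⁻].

CA = 2.32 mmol/kg

CA = [HCO3⁻] + 2[CO3²⁻] = (α₁ + 2α₂)·DIC
At pH 7.84: [H⁺]/K1 = 10^-1.83 = 0.014791, K2/[H⁺] = 10^-1.08 = 0.083176
α₁ = 1/(1 + 0.014791 + 0.083176) = 1/1.0980 = 0.9108; α₂ = α₁·K2/[H⁺] = 0.07575
α₁ + 2α₂ = 1.0623
CA = 1.0623 × 2.18 = 2.32 mmol/kg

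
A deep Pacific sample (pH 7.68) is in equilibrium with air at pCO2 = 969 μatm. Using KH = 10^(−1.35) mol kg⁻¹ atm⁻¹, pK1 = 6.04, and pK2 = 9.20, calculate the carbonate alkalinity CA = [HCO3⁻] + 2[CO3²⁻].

[CO2*] = KH · pCO2 = 10^(−1.35) × 969×10^-6 = 4.328×10^-5 mol/kg
α₀ = 1/(1 + K1/[H⁺] + K1K2/[H⁺]²) = 1/(1 + 10^+1.64 + 10^+0.12) = 0.02175
DIC = [CO2*]/α₀ = 4.328×10^-5 / 0.02175 = 1.990 mmol/kg
CA = (α₁ + 2α₂)·DIC = (0.9496 + 2×0.02868) × 1.990 = 2.00 mmol/kg

CA = 2.00 mmol/kg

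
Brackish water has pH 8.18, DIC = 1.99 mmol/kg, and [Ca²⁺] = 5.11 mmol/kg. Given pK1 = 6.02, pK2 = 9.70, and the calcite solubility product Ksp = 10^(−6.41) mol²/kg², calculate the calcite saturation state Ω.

Ω = 0.761

α₂ = 1 / (1 + [H⁺]/K2 + [H⁺]²/(K1K2)) = 1 / (1 + 10^+1.52 + 10^-0.64)
   = 1 / (1 + 33.113 + 0.22909) = 1/34.342 = 0.02912
[CO3²⁻] = α₂ × DIC = 0.02912 × 1.99 = 0.05795 mmol/kg
Ksp = 10^(−6.41) = 3.890×10^-7
Ω = [Ca²⁺][CO3²⁻]/Ksp = (5.11×10^-3)(5.795×10^-5) / 3.890×10^-7 = 0.761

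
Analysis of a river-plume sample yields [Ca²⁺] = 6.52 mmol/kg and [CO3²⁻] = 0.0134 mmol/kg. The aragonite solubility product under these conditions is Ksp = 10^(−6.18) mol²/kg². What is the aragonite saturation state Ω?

Ksp = 10^(−6.18) = 6.607×10^-7
Ω = [Ca²⁺][CO3²⁻]/Ksp = (6.52×10^-3)(0.0134×10^-3) / 6.607×10^-7 = 0.132

Ω = 0.132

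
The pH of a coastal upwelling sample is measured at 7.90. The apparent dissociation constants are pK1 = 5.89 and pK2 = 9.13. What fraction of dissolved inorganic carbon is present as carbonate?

α₂ = 0.0551

α₂ = 1 / (1 + [H⁺]/K2 + [H⁺]²/(K1K2)) = 1 / (1 + 10^+1.23 + 10^-0.78)
   = 1 / (1 + 16.982 + 0.16596) = 1/18.148 = 0.05510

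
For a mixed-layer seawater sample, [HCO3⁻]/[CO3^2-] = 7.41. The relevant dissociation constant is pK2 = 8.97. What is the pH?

pH = 8.10

From K2 = [H⁺][CO3^2-]/[HCO3⁻]:  pH = pK2 − log₁₀([HCO3⁻]/[CO3^2-])
log₁₀(7.41) = +0.870
pH = 8.97 − (+0.870) = 8.10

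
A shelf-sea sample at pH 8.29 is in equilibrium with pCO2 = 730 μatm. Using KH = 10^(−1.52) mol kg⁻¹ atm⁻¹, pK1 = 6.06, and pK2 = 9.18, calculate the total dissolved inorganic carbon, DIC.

DIC = 4.25 mmol/kg

[CO2*] = KH · pCO2 = 10^(−1.52) × 730×10^-6 = 2.205×10^-5 mol/kg
α₀ = 1/(1 + K1/[H⁺] + K1K2/[H⁺]²) = 1/(1 + 10^+2.23 + 10^+1.34) = 0.005189
DIC = [CO2*]/α₀ = 2.205×10^-5 / 0.005189 = 4.25 mmol/kg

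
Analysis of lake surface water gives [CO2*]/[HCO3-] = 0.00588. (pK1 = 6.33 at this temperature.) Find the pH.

pH = 8.56

From K1 = [H⁺][HCO3-]/[CO2*]:  pH = pK1 − log₁₀([CO2*]/[HCO3-])
log₁₀(0.00588) = -2.231
pH = 6.33 − (-2.231) = 8.56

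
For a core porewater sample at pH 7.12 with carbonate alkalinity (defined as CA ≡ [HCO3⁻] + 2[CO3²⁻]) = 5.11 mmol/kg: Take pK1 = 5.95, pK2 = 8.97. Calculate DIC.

DIC = 5.38 mmol/kg

CA = [HCO3⁻] + 2[CO3²⁻] = (α₁ + 2α₂)·DIC
At pH 7.12: [H⁺]/K1 = 10^-1.17 = 0.067608, K2/[H⁺] = 10^-1.85 = 0.014125
α₁ = 1/(1 + 0.067608 + 0.014125) = 1/1.0817 = 0.9244; α₂ = α₁·K2/[H⁺] = 0.01306
α₁ + 2α₂ = 0.9506
DIC = CA / (α₁ + 2α₂) = 5.11 / 0.9506 = 5.38 mmol/kg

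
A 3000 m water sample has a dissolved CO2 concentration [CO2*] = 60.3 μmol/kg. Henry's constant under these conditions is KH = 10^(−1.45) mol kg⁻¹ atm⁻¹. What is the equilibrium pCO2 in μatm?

pCO2 = 1700 μatm

KH = 10^(−1.45) = 3.548×10^-2 mol kg⁻¹ atm⁻¹
pCO2 = [CO2*]/KH = 60.3×10^-6 / 3.548×10^-2 = 1.70×10^-3 atm = 1700 μatm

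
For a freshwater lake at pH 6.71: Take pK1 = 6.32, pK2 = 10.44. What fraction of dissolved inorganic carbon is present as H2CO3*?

α₀ = 0.289

α₀ = 1 / (1 + K1/[H⁺] + K1K2/[H⁺]²) = 1 / (1 + 10^+0.39 + 10^-3.34)
   = 1 / (1 + 2.4547 + 0.00045709) = 1/3.4552 = 0.2894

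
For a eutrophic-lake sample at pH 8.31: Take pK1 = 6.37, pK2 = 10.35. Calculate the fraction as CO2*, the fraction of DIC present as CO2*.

α₀ = 1 / (1 + K1/[H⁺] + K1K2/[H⁺]²) = 1 / (1 + 10^+1.94 + 10^-0.10)
   = 1 / (1 + 87.096 + 0.79433) = 1/88.891 = 0.01125

α₀ = 0.0112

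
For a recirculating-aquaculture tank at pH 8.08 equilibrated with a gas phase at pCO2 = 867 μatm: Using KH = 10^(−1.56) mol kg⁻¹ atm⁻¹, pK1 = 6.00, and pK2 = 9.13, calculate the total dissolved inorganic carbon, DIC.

DIC = 3.15 mmol/kg

[CO2*] = KH · pCO2 = 10^(−1.56) × 867×10^-6 = 2.388×10^-5 mol/kg
α₀ = 1/(1 + K1/[H⁺] + K1K2/[H⁺]²) = 1/(1 + 10^+2.08 + 10^+1.03) = 0.007579
DIC = [CO2*]/α₀ = 2.388×10^-5 / 0.007579 = 3.15 mmol/kg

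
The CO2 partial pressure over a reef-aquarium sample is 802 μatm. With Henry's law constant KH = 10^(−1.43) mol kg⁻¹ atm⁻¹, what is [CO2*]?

[CO2*] = 29.8 μmol/kg

KH = 10^(−1.43) = 3.715×10^-2 mol kg⁻¹ atm⁻¹
[CO2*] = KH · pCO2 = 3.715×10^-2 × 802×10^-6 atm = 2.98×10^-5 mol/kg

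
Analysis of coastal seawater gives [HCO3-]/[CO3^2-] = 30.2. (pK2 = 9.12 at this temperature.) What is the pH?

pH = 7.64

From K2 = [H⁺][CO3^2-]/[HCO3-]:  pH = pK2 − log₁₀([HCO3-]/[CO3^2-])
log₁₀(30.2) = +1.480
pH = 9.12 − (+1.480) = 7.64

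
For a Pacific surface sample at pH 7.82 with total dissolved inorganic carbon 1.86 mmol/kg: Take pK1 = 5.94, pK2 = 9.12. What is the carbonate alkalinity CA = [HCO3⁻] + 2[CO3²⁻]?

CA = 1.92 mmol/kg

CA = [HCO3⁻] + 2[CO3²⁻] = (α₁ + 2α₂)·DIC
At pH 7.82: [H⁺]/K1 = 10^-1.88 = 0.013183, K2/[H⁺] = 10^-1.30 = 0.050119
α₁ = 1/(1 + 0.013183 + 0.050119) = 1/1.0633 = 0.9405; α₂ = α₁·K2/[H⁺] = 0.04714
α₁ + 2α₂ = 1.0347
CA = 1.0347 × 1.86 = 1.92 mmol/kg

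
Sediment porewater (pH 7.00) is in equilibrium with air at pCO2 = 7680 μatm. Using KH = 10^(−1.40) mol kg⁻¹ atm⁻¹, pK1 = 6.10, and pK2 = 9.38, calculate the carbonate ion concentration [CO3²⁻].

[CO3²⁻] = 10.1 μmol/kg

[CO2*] = KH · pCO2 = 10^(−1.40) × 7680×10^-6 = 3.057×10^-4 mol/kg
α₀ = 1/(1 + K1/[H⁺] + K1K2/[H⁺]²) = 1/(1 + 10^+0.90 + 10^-1.48) = 0.1114
DIC = [CO2*]/α₀ = 3.057×10^-4 / 0.1114 = 2.744 mmol/kg
[CO3²⁻] = α₂·DIC; α₂ = 0.003689, so [CO3²⁻] = 0.003689 × 2.744 = 0.0101 mmol/kg = 10.1 μmol/kg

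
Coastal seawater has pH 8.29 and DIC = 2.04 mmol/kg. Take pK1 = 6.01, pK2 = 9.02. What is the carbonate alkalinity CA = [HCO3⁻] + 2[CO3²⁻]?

CA = [HCO3⁻] + 2[CO3²⁻] = (α₁ + 2α₂)·DIC
At pH 8.29: [H⁺]/K1 = 10^-2.28 = 0.0052481, K2/[H⁺] = 10^-0.73 = 0.18621
α₁ = 1/(1 + 0.0052481 + 0.18621) = 1/1.1915 = 0.8393; α₂ = α₁·K2/[H⁺] = 0.1563
α₁ + 2α₂ = 1.1519
CA = 1.1519 × 2.04 = 2.35 mmol/kg

CA = 2.35 mmol/kg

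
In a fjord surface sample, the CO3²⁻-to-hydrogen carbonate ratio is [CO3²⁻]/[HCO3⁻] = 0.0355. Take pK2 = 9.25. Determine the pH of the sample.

pH = 7.80

From K2 = [H⁺][CO3²⁻]/[HCO3⁻]:  pH = pK2 + log₁₀([CO3²⁻]/[HCO3⁻])
log₁₀(0.0355) = -1.450
pH = 9.25 + (-1.450) = 7.80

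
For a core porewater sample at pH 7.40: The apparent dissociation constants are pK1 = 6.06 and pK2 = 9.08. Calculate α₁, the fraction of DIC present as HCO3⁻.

α₁ = 0.938

α₁ = 1 / (1 + [H⁺]/K1 + K2/[H⁺]) = 1 / (1 + 10^-1.34 + 10^-1.68)
   = 1 / (1 + 0.045709 + 0.020893) = 1/1.0666 = 0.9376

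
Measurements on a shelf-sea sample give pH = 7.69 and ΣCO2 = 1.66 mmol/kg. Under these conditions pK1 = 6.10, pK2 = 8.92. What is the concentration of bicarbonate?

[HCO3⁻] = 1.53 mmol/kg

α₁ = 1 / (1 + [H⁺]/K1 + K2/[H⁺]) = 1 / (1 + 10^-1.59 + 10^-1.23)
   = 1 / (1 + 0.025704 + 0.058884) = 1/1.0846 = 0.9220
[HCO3⁻] = α₁ × DIC = 0.9220 × 1.66 = 1.53 mmol/kg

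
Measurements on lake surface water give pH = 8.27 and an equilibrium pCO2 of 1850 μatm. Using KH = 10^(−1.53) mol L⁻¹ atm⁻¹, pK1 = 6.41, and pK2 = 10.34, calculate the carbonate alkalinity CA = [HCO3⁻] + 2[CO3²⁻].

[CO2*] = KH · pCO2 = 10^(−1.53) × 1850×10^-6 = 5.460×10^-5 mol/L
α₀ = 1/(1 + K1/[H⁺] + K1K2/[H⁺]²) = 1/(1 + 10^+1.86 + 10^-0.21) = 0.01350
DIC = [CO2*]/α₀ = 5.460×10^-5 / 0.01350 = 4.043 mmol/L
CA = (α₁ + 2α₂)·DIC = (0.9782 + 2×0.008326) × 4.043 = 4.02 mmol/L

CA = 4.02 mmol/L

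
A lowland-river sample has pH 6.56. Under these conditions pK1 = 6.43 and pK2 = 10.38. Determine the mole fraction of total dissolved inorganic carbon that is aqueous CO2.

α₀ = 0.426

α₀ = 1 / (1 + K1/[H⁺] + K1K2/[H⁺]²) = 1 / (1 + 10^+0.13 + 10^-3.69)
   = 1 / (1 + 1.3490 + 0.00020417) = 1/2.3492 = 0.4257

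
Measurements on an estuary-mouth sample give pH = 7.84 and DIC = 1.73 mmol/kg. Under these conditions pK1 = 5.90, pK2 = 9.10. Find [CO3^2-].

α₂ = 1 / (1 + [H⁺]/K2 + [H⁺]²/(K1K2)) = 1 / (1 + 10^+1.26 + 10^-0.68)
   = 1 / (1 + 18.197 + 0.20893) = 1/19.406 = 0.05153
[CO3²⁻] = α₂ × DIC = 0.05153 × 1.73 = 0.0891 mmol/kg

[CO3²⁻] = 0.0891 mmol/kg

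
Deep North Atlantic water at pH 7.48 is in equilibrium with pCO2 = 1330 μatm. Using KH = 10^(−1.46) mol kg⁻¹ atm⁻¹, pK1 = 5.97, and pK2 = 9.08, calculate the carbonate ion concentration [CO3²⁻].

[CO2*] = KH · pCO2 = 10^(−1.46) × 1330×10^-6 = 4.612×10^-5 mol/kg
α₀ = 1/(1 + K1/[H⁺] + K1K2/[H⁺]²) = 1/(1 + 10^+1.51 + 10^-0.09) = 0.02926
DIC = [CO2*]/α₀ = 4.612×10^-5 / 0.02926 = 1.576 mmol/kg
[CO3²⁻] = α₂·DIC; α₂ = 0.02379, so [CO3²⁻] = 0.02379 × 1.576 = 0.0375 mmol/kg

[CO3²⁻] = 0.0375 mmol/kg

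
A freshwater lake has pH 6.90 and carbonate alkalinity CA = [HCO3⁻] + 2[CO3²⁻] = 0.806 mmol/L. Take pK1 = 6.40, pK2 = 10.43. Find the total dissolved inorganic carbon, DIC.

DIC = 1.06 mmol/L

CA = [HCO3⁻] + 2[CO3²⁻] = (α₁ + 2α₂)·DIC
At pH 6.90: [H⁺]/K1 = 10^-0.50 = 0.31623, K2/[H⁺] = 10^-3.53 = 0.00029512
α₁ = 1/(1 + 0.31623 + 0.00029512) = 1/1.3165 = 0.7596; α₂ = α₁·K2/[H⁺] = 0.0002242
α₁ + 2α₂ = 0.7600
DIC = CA / (α₁ + 2α₂) = 0.806 / 0.7600 = 1.06 mmol/L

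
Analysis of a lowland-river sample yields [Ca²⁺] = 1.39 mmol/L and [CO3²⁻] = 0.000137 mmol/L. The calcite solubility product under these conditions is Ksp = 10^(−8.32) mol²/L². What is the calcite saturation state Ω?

Ksp = 10^(−8.32) = 4.786×10^-9
Ω = [Ca²⁺][CO3²⁻]/Ksp = (1.39×10^-3)(0.000137×10^-3) / 4.786×10^-9 = 0.0398

Ω = 0.0398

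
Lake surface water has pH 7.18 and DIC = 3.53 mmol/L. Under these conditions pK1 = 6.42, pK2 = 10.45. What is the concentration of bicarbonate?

[HCO3⁻] = 3.01 mmol/L

α₁ = 1 / (1 + [H⁺]/K1 + K2/[H⁺]) = 1 / (1 + 10^-0.76 + 10^-3.27)
   = 1 / (1 + 0.17378 + 0.00053703) = 1/1.1743 = 0.8516
[HCO3⁻] = α₁ × DIC = 0.8516 × 3.53 = 3.01 mmol/L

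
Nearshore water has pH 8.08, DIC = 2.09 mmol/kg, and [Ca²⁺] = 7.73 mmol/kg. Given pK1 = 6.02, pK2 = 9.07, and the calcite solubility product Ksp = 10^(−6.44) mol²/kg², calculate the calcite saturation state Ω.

α₂ = 1 / (1 + [H⁺]/K2 + [H⁺]²/(K1K2)) = 1 / (1 + 10^+0.99 + 10^-1.07)
   = 1 / (1 + 9.7724 + 0.085114) = 1/10.857 = 0.09210
[CO3²⁻] = α₂ × DIC = 0.09210 × 2.09 = 0.1925 mmol/kg
Ksp = 10^(−6.44) = 3.631×10^-7
Ω = [Ca²⁺][CO3²⁻]/Ksp = (7.73×10^-3)(1.925×10^-4) / 3.631×10^-7 = 4.10

Ω = 4.10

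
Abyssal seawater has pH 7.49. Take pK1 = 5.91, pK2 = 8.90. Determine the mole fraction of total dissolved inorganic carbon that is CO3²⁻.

α₂ = 0.0365

α₂ = 1 / (1 + [H⁺]/K2 + [H⁺]²/(K1K2)) = 1 / (1 + 10^+1.41 + 10^-0.17)
   = 1 / (1 + 25.704 + 0.67608) = 1/27.380 = 0.03652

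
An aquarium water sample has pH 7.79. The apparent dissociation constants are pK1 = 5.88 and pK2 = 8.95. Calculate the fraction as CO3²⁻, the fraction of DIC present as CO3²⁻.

α₂ = 1 / (1 + [H⁺]/K2 + [H⁺]²/(K1K2)) = 1 / (1 + 10^+1.16 + 10^-0.75)
   = 1 / (1 + 14.454 + 0.17783) = 1/15.632 = 0.06397

α₂ = 0.0640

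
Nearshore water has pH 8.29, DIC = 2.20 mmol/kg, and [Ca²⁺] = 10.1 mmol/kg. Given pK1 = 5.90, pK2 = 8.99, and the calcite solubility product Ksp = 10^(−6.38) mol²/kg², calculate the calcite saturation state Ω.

Ω = 8.84

α₂ = 1 / (1 + [H⁺]/K2 + [H⁺]²/(K1K2)) = 1 / (1 + 10^+0.70 + 10^-1.69)
   = 1 / (1 + 5.0119 + 0.020417) = 1/6.0323 = 0.1658
[CO3²⁻] = α₂ × DIC = 0.1658 × 2.20 = 0.3647 mmol/kg
Ksp = 10^(−6.38) = 4.169×10^-7
Ω = [Ca²⁺][CO3²⁻]/Ksp = (10.1×10^-3)(3.647×10^-4) / 4.169×10^-7 = 8.84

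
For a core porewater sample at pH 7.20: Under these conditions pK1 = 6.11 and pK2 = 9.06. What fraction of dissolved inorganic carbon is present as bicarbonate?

α₁ = 1 / (1 + [H⁺]/K1 + K2/[H⁺]) = 1 / (1 + 10^-1.09 + 10^-1.86)
   = 1 / (1 + 0.081283 + 0.013804) = 1/1.0951 = 0.9132

α₁ = 0.913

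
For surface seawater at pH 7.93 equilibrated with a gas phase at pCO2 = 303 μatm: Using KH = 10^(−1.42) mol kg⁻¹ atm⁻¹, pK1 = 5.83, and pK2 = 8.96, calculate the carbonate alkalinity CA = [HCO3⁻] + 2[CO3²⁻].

CA = 1.72 mmol/kg

[CO2*] = KH · pCO2 = 10^(−1.42) × 303×10^-6 = 1.152×10^-5 mol/kg
α₀ = 1/(1 + K1/[H⁺] + K1K2/[H⁺]²) = 1/(1 + 10^+2.10 + 10^+1.07) = 0.007213
DIC = [CO2*]/α₀ = 1.152×10^-5 / 0.007213 = 1.597 mmol/kg
CA = (α₁ + 2α₂)·DIC = (0.9080 + 2×0.08474) × 1.597 = 1.72 mmol/kg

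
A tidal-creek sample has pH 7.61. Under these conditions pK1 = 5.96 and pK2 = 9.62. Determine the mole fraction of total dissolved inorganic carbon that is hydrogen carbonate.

α₁ = 0.969

α₁ = 1 / (1 + [H⁺]/K1 + K2/[H⁺]) = 1 / (1 + 10^-1.65 + 10^-2.01)
   = 1 / (1 + 0.022387 + 0.0097724) = 1/1.0322 = 0.9688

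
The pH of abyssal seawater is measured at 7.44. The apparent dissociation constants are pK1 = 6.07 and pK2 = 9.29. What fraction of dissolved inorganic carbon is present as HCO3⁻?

α₁ = 1 / (1 + [H⁺]/K1 + K2/[H⁺]) = 1 / (1 + 10^-1.37 + 10^-1.85)
   = 1 / (1 + 0.042658 + 0.014125) = 1/1.0568 = 0.9463

α₁ = 0.946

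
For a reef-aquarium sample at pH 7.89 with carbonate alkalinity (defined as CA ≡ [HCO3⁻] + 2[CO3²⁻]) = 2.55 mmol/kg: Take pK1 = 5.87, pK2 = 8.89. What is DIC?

CA = [HCO3⁻] + 2[CO3²⁻] = (α₁ + 2α₂)·DIC
At pH 7.89: [H⁺]/K1 = 10^-2.02 = 0.0095499, K2/[H⁺] = 10^-1.00 = 0.10000
α₁ = 1/(1 + 0.0095499 + 0.10000) = 1/1.1095 = 0.9013; α₂ = α₁·K2/[H⁺] = 0.09013
α₁ + 2α₂ = 1.0815
DIC = CA / (α₁ + 2α₂) = 2.55 / 1.0815 = 2.36 mmol/kg

DIC = 2.36 mmol/kg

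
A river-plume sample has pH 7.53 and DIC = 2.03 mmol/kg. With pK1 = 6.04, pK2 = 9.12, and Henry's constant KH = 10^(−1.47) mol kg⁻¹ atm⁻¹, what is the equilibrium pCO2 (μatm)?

pCO2 = 1830 μatm

α₀ = 1 / (1 + K1/[H⁺] + K1K2/[H⁺]²) = 1 / (1 + 10^+1.49 + 10^-0.10)
   = 1 / (1 + 30.903 + 0.79433) = 1/32.697 = 0.03058
[CO2*] = α₀ × DIC = 0.03058 × 2.03 = 0.06208 mmol/kg
pCO2 = [CO2*]/KH = 6.208×10^-5 / 3.388×10^-2 = 1830 μatm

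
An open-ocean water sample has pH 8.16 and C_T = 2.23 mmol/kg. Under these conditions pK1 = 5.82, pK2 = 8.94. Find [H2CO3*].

α₀ = 1 / (1 + K1/[H⁺] + K1K2/[H⁺]²) = 1 / (1 + 10^+2.34 + 10^+1.56)
   = 1 / (1 + 218.78 + 36.308) = 1/256.08 = 0.003905
[CO2*] = α₀ × DIC = 0.003905 × 2.23 = 0.00871 mmol/kg = 8.71 μmol/kg

[CO2*] = 8.71 μmol/kg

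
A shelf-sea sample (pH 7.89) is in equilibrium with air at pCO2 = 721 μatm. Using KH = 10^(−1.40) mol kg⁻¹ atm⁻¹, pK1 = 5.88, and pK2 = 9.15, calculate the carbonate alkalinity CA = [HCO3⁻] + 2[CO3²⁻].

CA = 3.26 mmol/kg

[CO2*] = KH · pCO2 = 10^(−1.40) × 721×10^-6 = 2.870×10^-5 mol/kg
α₀ = 1/(1 + K1/[H⁺] + K1K2/[H⁺]²) = 1/(1 + 10^+2.01 + 10^+0.75) = 0.009178
DIC = [CO2*]/α₀ = 2.870×10^-5 / 0.009178 = 3.127 mmol/kg
CA = (α₁ + 2α₂)·DIC = (0.9392 + 2×0.05161) × 3.127 = 3.26 mmol/kg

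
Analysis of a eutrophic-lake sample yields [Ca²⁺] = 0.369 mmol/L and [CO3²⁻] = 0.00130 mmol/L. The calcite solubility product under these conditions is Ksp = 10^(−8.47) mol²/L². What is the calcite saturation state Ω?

Ω = 0.142

Ksp = 10^(−8.47) = 3.388×10^-9
Ω = [Ca²⁺][CO3²⁻]/Ksp = (0.369×10^-3)(0.00130×10^-3) / 3.388×10^-9 = 0.142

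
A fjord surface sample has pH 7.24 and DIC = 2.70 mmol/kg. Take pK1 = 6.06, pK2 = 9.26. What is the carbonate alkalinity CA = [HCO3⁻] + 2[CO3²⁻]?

CA = [HCO3⁻] + 2[CO3²⁻] = (α₁ + 2α₂)·DIC
At pH 7.24: [H⁺]/K1 = 10^-1.18 = 0.066069, K2/[H⁺] = 10^-2.02 = 0.0095499
α₁ = 1/(1 + 0.066069 + 0.0095499) = 1/1.0756 = 0.9297; α₂ = α₁·K2/[H⁺] = 0.008879
α₁ + 2α₂ = 0.9475
CA = 0.9475 × 2.70 = 2.56 mmol/kg

CA = 2.56 mmol/kg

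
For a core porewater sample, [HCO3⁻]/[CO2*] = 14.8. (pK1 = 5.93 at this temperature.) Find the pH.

pH = 7.10

From K1 = [H⁺][HCO3⁻]/[CO2*]:  pH = pK1 + log₁₀([HCO3⁻]/[CO2*])
log₁₀(14.8) = +1.170
pH = 5.93 + (+1.170) = 7.10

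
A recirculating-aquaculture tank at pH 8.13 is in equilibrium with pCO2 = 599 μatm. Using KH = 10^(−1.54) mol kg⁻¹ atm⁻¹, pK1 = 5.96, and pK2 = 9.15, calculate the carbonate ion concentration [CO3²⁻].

[CO3²⁻] = 0.244 mmol/kg

[CO2*] = KH · pCO2 = 10^(−1.54) × 599×10^-6 = 1.728×10^-5 mol/kg
α₀ = 1/(1 + K1/[H⁺] + K1K2/[H⁺]²) = 1/(1 + 10^+2.17 + 10^+1.15) = 0.006134
DIC = [CO2*]/α₀ = 1.728×10^-5 / 0.006134 = 2.817 mmol/kg
[CO3²⁻] = α₂·DIC; α₂ = 0.08664, so [CO3²⁻] = 0.08664 × 2.817 = 0.244 mmol/kg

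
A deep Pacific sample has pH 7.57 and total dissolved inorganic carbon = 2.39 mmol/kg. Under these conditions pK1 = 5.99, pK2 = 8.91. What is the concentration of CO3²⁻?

α₂ = 1 / (1 + [H⁺]/K2 + [H⁺]²/(K1K2)) = 1 / (1 + 10^+1.34 + 10^-0.24)
   = 1 / (1 + 21.878 + 0.57544) = 1/23.453 = 0.04264
[CO3²⁻] = α₂ × DIC = 0.04264 × 2.39 = 0.102 mmol/kg

[CO3²⁻] = 0.102 mmol/kg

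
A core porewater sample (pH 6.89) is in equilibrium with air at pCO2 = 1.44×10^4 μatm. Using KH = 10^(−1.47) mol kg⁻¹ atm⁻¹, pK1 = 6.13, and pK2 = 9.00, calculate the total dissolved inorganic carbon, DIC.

[CO2*] = KH · pCO2 = 10^(−1.47) × 1.44×10^4×10^-6 = 4.879×10^-4 mol/kg
α₀ = 1/(1 + K1/[H⁺] + K1K2/[H⁺]²) = 1/(1 + 10^+0.76 + 10^-1.35) = 0.1471
DIC = [CO2*]/α₀ = 4.879×10^-4 / 0.1471 = 3.32 mmol/kg

DIC = 3.32 mmol/kg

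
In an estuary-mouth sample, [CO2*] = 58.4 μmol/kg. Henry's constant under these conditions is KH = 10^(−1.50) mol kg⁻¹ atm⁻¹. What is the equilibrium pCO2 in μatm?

pCO2 = 1850 μatm

KH = 10^(−1.50) = 3.162×10^-2 mol kg⁻¹ atm⁻¹
pCO2 = [CO2*]/KH = 58.4×10^-6 / 3.162×10^-2 = 1.85×10^-3 atm = 1850 μatm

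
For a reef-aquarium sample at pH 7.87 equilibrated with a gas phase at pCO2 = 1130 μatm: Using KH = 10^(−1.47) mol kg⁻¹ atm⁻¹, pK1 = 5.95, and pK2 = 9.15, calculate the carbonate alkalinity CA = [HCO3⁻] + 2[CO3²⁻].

CA = 3.52 mmol/kg

[CO2*] = KH · pCO2 = 10^(−1.47) × 1130×10^-6 = 3.829×10^-5 mol/kg
α₀ = 1/(1 + K1/[H⁺] + K1K2/[H⁺]²) = 1/(1 + 10^+1.92 + 10^+0.64) = 0.01129
DIC = [CO2*]/α₀ = 3.829×10^-5 / 0.01129 = 3.390 mmol/kg
CA = (α₁ + 2α₂)·DIC = (0.9394 + 2×0.04930) × 3.390 = 3.52 mmol/kg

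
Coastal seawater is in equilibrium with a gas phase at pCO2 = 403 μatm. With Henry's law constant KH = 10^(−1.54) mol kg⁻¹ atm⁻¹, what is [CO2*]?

KH = 10^(−1.54) = 2.884×10^-2 mol kg⁻¹ atm⁻¹
[CO2*] = KH · pCO2 = 2.884×10^-2 × 403×10^-6 atm = 1.16×10^-5 mol/kg

[CO2*] = 11.6 μmol/kg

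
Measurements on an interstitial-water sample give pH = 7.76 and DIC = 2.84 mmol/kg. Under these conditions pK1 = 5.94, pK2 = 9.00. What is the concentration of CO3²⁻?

[CO3²⁻] = 0.152 mmol/kg

α₂ = 1 / (1 + [H⁺]/K2 + [H⁺]²/(K1K2)) = 1 / (1 + 10^+1.24 + 10^-0.58)
   = 1 / (1 + 17.378 + 0.26303) = 1/18.641 = 0.05365
[CO3²⁻] = α₂ × DIC = 0.05365 × 2.84 = 0.152 mmol/kg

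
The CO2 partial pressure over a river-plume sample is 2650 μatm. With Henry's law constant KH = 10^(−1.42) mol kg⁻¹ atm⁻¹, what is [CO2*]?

[CO2*] = 101 μmol/kg

KH = 10^(−1.42) = 3.802×10^-2 mol kg⁻¹ atm⁻¹
[CO2*] = KH · pCO2 = 3.802×10^-2 × 2650×10^-6 atm = 1.01×10^-4 mol/kg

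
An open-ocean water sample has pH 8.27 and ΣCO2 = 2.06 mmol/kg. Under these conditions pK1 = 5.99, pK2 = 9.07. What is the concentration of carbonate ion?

[CO3²⁻] = 0.281 mmol/kg

α₂ = 1 / (1 + [H⁺]/K2 + [H⁺]²/(K1K2)) = 1 / (1 + 10^+0.80 + 10^-1.48)
   = 1 / (1 + 6.3096 + 0.033113) = 1/7.3427 = 0.1362
[CO3²⁻] = α₂ × DIC = 0.1362 × 2.06 = 0.281 mmol/kg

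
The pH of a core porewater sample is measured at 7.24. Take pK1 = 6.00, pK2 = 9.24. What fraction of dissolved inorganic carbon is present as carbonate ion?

α₂ = 0.00937

α₂ = 1 / (1 + [H⁺]/K2 + [H⁺]²/(K1K2)) = 1 / (1 + 10^+2.00 + 10^+0.76)
   = 1 / (1 + 100.00 + 5.7544) = 1/106.75 = 0.009367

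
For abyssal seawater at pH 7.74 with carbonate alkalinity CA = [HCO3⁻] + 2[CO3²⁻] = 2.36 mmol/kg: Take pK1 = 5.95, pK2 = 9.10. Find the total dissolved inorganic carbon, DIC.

DIC = 2.30 mmol/kg

CA = [HCO3⁻] + 2[CO3²⁻] = (α₁ + 2α₂)·DIC
At pH 7.74: [H⁺]/K1 = 10^-1.79 = 0.016218, K2/[H⁺] = 10^-1.36 = 0.043652
α₁ = 1/(1 + 0.016218 + 0.043652) = 1/1.0599 = 0.9435; α₂ = α₁·K2/[H⁺] = 0.04119
α₁ + 2α₂ = 1.0259
DIC = CA / (α₁ + 2α₂) = 2.36 / 1.0259 = 2.30 mmol/kg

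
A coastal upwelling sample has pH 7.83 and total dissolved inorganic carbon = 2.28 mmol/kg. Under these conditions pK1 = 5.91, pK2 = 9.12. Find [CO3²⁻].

[CO3²⁻] = 0.110 mmol/kg

α₂ = 1 / (1 + [H⁺]/K2 + [H⁺]²/(K1K2)) = 1 / (1 + 10^+1.29 + 10^-0.63)
   = 1 / (1 + 19.498 + 0.23442) = 1/20.733 = 0.04823
[CO3²⁻] = α₂ × DIC = 0.04823 × 2.28 = 0.110 mmol/kg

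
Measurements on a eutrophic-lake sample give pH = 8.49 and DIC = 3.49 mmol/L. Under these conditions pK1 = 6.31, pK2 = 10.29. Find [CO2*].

[CO2*] = 0.0226 mmol/L

α₀ = 1 / (1 + K1/[H⁺] + K1K2/[H⁺]²) = 1 / (1 + 10^+2.18 + 10^+0.38)
   = 1 / (1 + 151.36 + 2.3988) = 1/154.75 = 0.006462
[CO2*] = α₀ × DIC = 0.006462 × 3.49 = 0.0226 mmol/L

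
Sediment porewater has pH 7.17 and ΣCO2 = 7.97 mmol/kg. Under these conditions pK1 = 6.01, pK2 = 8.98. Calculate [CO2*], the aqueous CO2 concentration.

α₀ = 1 / (1 + K1/[H⁺] + K1K2/[H⁺]²) = 1 / (1 + 10^+1.16 + 10^-0.65)
   = 1 / (1 + 14.454 + 0.22387) = 1/15.678 = 0.06378
[CO2*] = α₀ × DIC = 0.06378 × 7.97 = 0.508 mmol/kg

[CO2*] = 0.508 mmol/kg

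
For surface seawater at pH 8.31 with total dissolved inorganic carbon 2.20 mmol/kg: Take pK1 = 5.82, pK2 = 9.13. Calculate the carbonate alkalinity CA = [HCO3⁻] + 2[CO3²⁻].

CA = 2.48 mmol/kg

CA = [HCO3⁻] + 2[CO3²⁻] = (α₁ + 2α₂)·DIC
At pH 8.31: [H⁺]/K1 = 10^-2.49 = 0.0032359, K2/[H⁺] = 10^-0.82 = 0.15136
α₁ = 1/(1 + 0.0032359 + 0.15136) = 1/1.1546 = 0.8661; α₂ = α₁·K2/[H⁺] = 0.1311
α₁ + 2α₂ = 1.1283
CA = 1.1283 × 2.20 = 2.48 mmol/kg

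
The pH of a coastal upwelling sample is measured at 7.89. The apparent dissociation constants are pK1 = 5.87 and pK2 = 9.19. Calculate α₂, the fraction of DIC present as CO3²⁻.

α₂ = 1 / (1 + [H⁺]/K2 + [H⁺]²/(K1K2)) = 1 / (1 + 10^+1.30 + 10^-0.72)
   = 1 / (1 + 19.953 + 0.19055) = 1/21.143 = 0.04730

α₂ = 0.0473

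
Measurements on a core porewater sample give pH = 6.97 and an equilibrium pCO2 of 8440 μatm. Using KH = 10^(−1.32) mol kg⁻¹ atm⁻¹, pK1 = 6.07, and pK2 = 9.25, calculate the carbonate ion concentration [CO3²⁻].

[CO3²⁻] = 16.8 μmol/kg

[CO2*] = KH · pCO2 = 10^(−1.32) × 8440×10^-6 = 4.040×10^-4 mol/kg
α₀ = 1/(1 + K1/[H⁺] + K1K2/[H⁺]²) = 1/(1 + 10^+0.90 + 10^-1.38) = 0.1113
DIC = [CO2*]/α₀ = 4.040×10^-4 / 0.1113 = 3.630 mmol/kg
[CO3²⁻] = α₂·DIC; α₂ = 0.004640, so [CO3²⁻] = 0.004640 × 3.630 = 0.0168 mmol/kg = 16.8 μmol/kg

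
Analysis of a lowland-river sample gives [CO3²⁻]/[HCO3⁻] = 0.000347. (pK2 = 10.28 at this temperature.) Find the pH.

pH = 6.82

From K2 = [H⁺][CO3²⁻]/[HCO3⁻]:  pH = pK2 + log₁₀([CO3²⁻]/[HCO3⁻])
log₁₀(0.000347) = -3.460
pH = 10.28 + (-3.460) = 6.82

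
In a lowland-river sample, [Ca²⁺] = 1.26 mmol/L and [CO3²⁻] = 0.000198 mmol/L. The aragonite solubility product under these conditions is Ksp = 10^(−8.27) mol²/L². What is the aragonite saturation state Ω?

Ω = 0.0465

Ksp = 10^(−8.27) = 5.370×10^-9
Ω = [Ca²⁺][CO3²⁻]/Ksp = (1.26×10^-3)(0.000198×10^-3) / 5.370×10^-9 = 0.0465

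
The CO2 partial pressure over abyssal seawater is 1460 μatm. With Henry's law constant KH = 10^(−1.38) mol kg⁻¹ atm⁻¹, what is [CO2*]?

[CO2*] = 60.9 μmol/kg

KH = 10^(−1.38) = 4.169×10^-2 mol kg⁻¹ atm⁻¹
[CO2*] = KH · pCO2 = 4.169×10^-2 × 1460×10^-6 atm = 6.09×10^-5 mol/kg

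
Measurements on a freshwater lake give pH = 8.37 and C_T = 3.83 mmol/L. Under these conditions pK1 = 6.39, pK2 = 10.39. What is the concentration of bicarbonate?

[HCO3⁻] = 3.75 mmol/L

α₁ = 1 / (1 + [H⁺]/K1 + K2/[H⁺]) = 1 / (1 + 10^-1.98 + 10^-2.02)
   = 1 / (1 + 0.010471 + 0.0095499) = 1/1.0200 = 0.9804
[HCO3⁻] = α₁ × DIC = 0.9804 × 3.83 = 3.75 mmol/L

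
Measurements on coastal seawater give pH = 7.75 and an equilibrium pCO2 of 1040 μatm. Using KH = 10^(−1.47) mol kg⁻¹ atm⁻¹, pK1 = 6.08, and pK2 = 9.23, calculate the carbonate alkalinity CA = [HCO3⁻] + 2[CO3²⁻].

[CO2*] = KH · pCO2 = 10^(−1.47) × 1040×10^-6 = 3.524×10^-5 mol/kg
α₀ = 1/(1 + K1/[H⁺] + K1K2/[H⁺]²) = 1/(1 + 10^+1.67 + 10^+0.19) = 0.02027
DIC = [CO2*]/α₀ = 3.524×10^-5 / 0.02027 = 1.738 mmol/kg
CA = (α₁ + 2α₂)·DIC = (0.9483 + 2×0.03140) × 1.738 = 1.76 mmol/kg

CA = 1.76 mmol/kg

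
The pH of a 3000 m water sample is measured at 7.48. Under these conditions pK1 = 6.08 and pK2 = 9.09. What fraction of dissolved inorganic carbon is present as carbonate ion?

α₂ = 1 / (1 + [H⁺]/K2 + [H⁺]²/(K1K2)) = 1 / (1 + 10^+1.61 + 10^+0.21)
   = 1 / (1 + 40.738 + 1.6218) = 1/43.360 = 0.02306

α₂ = 0.0231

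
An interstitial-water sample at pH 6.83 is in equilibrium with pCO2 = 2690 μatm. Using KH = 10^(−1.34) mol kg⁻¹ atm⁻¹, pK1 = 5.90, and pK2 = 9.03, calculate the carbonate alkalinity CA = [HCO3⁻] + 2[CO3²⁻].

[CO2*] = KH · pCO2 = 10^(−1.34) × 2690×10^-6 = 1.230×10^-4 mol/kg
α₀ = 1/(1 + K1/[H⁺] + K1K2/[H⁺]²) = 1/(1 + 10^+0.93 + 10^-1.27) = 0.1045
DIC = [CO2*]/α₀ = 1.230×10^-4 / 0.1045 = 1.176 mmol/kg
CA = (α₁ + 2α₂)·DIC = (0.8898 + 2×0.005615) × 1.176 = 1.06 mmol/kg

CA = 1.06 mmol/kg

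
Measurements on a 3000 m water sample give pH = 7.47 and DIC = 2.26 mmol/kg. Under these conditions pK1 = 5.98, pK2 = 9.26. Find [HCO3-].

α₁ = 1 / (1 + [H⁺]/K1 + K2/[H⁺]) = 1 / (1 + 10^-1.49 + 10^-1.79)
   = 1 / (1 + 0.032359 + 0.016218) = 1/1.0486 = 0.9537
[HCO3⁻] = α₁ × DIC = 0.9537 × 2.26 = 2.16 mmol/kg

[HCO3⁻] = 2.16 mmol/kg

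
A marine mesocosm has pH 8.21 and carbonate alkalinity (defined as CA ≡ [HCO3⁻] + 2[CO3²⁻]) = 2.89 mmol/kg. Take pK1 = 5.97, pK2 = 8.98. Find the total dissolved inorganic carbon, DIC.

DIC = 2.54 mmol/kg

CA = [HCO3⁻] + 2[CO3²⁻] = (α₁ + 2α₂)·DIC
At pH 8.21: [H⁺]/K1 = 10^-2.24 = 0.0057544, K2/[H⁺] = 10^-0.77 = 0.16982
α₁ = 1/(1 + 0.0057544 + 0.16982) = 1/1.1756 = 0.8506; α₂ = α₁·K2/[H⁺] = 0.1445
α₁ + 2α₂ = 1.1396
DIC = CA / (α₁ + 2α₂) = 2.89 / 1.1396 = 2.54 mmol/kg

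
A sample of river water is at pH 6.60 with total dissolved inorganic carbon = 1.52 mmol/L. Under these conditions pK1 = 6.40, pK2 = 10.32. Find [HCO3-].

[HCO3⁻] = 0.932 mmol/L

α₁ = 1 / (1 + [H⁺]/K1 + K2/[H⁺]) = 1 / (1 + 10^-0.20 + 10^-3.72)
   = 1 / (1 + 0.63096 + 0.00019055) = 1/1.6311 = 0.6131
[HCO3⁻] = α₁ × DIC = 0.6131 × 1.52 = 0.932 mmol/L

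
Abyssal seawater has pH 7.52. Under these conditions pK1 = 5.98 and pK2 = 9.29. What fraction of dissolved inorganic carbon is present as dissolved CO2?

α₀ = 1 / (1 + K1/[H⁺] + K1K2/[H⁺]²) = 1 / (1 + 10^+1.54 + 10^-0.23)
   = 1 / (1 + 34.674 + 0.58884) = 1/36.263 = 0.02758

α₀ = 0.0276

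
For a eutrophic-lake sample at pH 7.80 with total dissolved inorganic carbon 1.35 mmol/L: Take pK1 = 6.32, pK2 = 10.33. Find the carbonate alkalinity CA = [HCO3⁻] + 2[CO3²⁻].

CA = [HCO3⁻] + 2[CO3²⁻] = (α₁ + 2α₂)·DIC
At pH 7.80: [H⁺]/K1 = 10^-1.48 = 0.033113, K2/[H⁺] = 10^-2.53 = 0.0029512
α₁ = 1/(1 + 0.033113 + 0.0029512) = 1/1.0361 = 0.9652; α₂ = α₁·K2/[H⁺] = 0.002848
α₁ + 2α₂ = 0.9709
CA = 0.9709 × 1.35 = 1.31 mmol/L

CA = 1.31 mmol/L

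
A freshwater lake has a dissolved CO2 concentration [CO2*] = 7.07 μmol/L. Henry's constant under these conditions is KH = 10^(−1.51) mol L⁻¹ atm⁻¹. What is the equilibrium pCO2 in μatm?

pCO2 = 229 μatm

KH = 10^(−1.51) = 3.090×10^-2 mol L⁻¹ atm⁻¹
pCO2 = [CO2*]/KH = 7.07×10^-6 / 3.090×10^-2 = 2.29×10^-4 atm = 229 μatm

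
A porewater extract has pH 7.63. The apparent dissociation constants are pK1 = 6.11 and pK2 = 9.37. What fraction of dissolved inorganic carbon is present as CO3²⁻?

α₂ = 0.0174

α₂ = 1 / (1 + [H⁺]/K2 + [H⁺]²/(K1K2)) = 1 / (1 + 10^+1.74 + 10^+0.22)
   = 1 / (1 + 54.954 + 1.6596) = 1/57.614 = 0.01736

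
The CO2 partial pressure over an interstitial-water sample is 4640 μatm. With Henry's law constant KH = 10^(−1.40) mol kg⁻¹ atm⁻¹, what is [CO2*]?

[CO2*] = 185 μmol/kg

KH = 10^(−1.40) = 3.981×10^-2 mol kg⁻¹ atm⁻¹
[CO2*] = KH · pCO2 = 3.981×10^-2 × 4640×10^-6 atm = 1.85×10^-4 mol/kg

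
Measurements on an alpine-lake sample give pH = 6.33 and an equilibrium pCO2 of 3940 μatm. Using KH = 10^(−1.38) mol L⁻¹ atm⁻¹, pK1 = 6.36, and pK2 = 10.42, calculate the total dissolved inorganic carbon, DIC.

DIC = 0.318 mmol/L

[CO2*] = KH · pCO2 = 10^(−1.38) × 3940×10^-6 = 1.642×10^-4 mol/L
α₀ = 1/(1 + K1/[H⁺] + K1K2/[H⁺]²) = 1/(1 + 10^-0.03 + 10^-4.12) = 0.5172
DIC = [CO2*]/α₀ = 1.642×10^-4 / 0.5172 = 0.318 mmol/L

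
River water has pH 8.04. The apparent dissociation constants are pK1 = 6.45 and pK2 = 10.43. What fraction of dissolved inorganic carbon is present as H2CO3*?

α₀ = 0.0250

α₀ = 1 / (1 + K1/[H⁺] + K1K2/[H⁺]²) = 1 / (1 + 10^+1.59 + 10^-0.80)
   = 1 / (1 + 38.905 + 0.15849) = 1/40.063 = 0.02496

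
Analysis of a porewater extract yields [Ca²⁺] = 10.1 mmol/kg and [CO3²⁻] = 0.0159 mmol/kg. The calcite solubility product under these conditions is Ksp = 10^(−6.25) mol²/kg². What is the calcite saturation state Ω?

Ω = 0.286

Ksp = 10^(−6.25) = 5.623×10^-7
Ω = [Ca²⁺][CO3²⁻]/Ksp = (10.1×10^-3)(0.0159×10^-3) / 5.623×10^-7 = 0.286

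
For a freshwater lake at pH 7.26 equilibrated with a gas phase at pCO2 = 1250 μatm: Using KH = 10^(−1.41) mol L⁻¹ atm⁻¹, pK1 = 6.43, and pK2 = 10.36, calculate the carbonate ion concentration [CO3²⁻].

[CO3²⁻] = 0.261 μmol/L

[CO2*] = KH · pCO2 = 10^(−1.41) × 1250×10^-6 = 4.863×10^-5 mol/L
α₀ = 1/(1 + K1/[H⁺] + K1K2/[H⁺]²) = 1/(1 + 10^+0.83 + 10^-2.27) = 0.1288
DIC = [CO2*]/α₀ = 4.863×10^-5 / 0.1288 = 0.3777 mmol/L
[CO3²⁻] = α₂·DIC; α₂ = 0.0006915, so [CO3²⁻] = 0.0006915 × 0.3777 = 0.000261 mmol/L = 0.261 μmol/L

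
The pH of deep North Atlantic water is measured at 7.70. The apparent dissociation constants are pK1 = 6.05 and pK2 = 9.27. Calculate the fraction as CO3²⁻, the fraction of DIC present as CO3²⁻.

α₂ = 0.0257

α₂ = 1 / (1 + [H⁺]/K2 + [H⁺]²/(K1K2)) = 1 / (1 + 10^+1.57 + 10^-0.08)
   = 1 / (1 + 37.154 + 0.83176) = 1/38.985 = 0.02565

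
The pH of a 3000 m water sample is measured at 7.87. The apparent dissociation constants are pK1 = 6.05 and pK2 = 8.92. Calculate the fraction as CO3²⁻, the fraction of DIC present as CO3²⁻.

α₂ = 1 / (1 + [H⁺]/K2 + [H⁺]²/(K1K2)) = 1 / (1 + 10^+1.05 + 10^-0.77)
   = 1 / (1 + 11.220 + 0.16982) = 1/12.390 = 0.08071

α₂ = 0.0807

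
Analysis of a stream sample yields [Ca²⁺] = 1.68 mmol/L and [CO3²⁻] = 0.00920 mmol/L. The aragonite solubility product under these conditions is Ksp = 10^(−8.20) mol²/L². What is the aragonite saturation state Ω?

Ω = 2.45

Ksp = 10^(−8.20) = 6.310×10^-9
Ω = [Ca²⁺][CO3²⁻]/Ksp = (1.68×10^-3)(0.00920×10^-3) / 6.310×10^-9 = 2.45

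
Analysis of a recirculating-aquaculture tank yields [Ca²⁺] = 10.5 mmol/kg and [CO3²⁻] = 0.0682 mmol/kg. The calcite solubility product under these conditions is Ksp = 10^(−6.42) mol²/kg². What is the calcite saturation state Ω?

Ω = 1.88

Ksp = 10^(−6.42) = 3.802×10^-7
Ω = [Ca²⁺][CO3²⁻]/Ksp = (10.5×10^-3)(0.0682×10^-3) / 3.802×10^-7 = 1.88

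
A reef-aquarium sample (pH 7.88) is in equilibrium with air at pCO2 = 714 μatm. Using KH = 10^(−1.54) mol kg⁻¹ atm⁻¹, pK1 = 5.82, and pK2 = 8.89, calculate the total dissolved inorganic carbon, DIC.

[CO2*] = KH · pCO2 = 10^(−1.54) × 714×10^-6 = 2.059×10^-5 mol/kg
α₀ = 1/(1 + K1/[H⁺] + K1K2/[H⁺]²) = 1/(1 + 10^+2.06 + 10^+1.05) = 0.007872
DIC = [CO2*]/α₀ = 2.059×10^-5 / 0.007872 = 2.62 mmol/kg

DIC = 2.62 mmol/kg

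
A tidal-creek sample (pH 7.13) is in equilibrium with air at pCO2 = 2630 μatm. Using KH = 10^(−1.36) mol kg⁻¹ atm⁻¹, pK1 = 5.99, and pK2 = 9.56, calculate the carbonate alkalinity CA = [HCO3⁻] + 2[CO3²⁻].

[CO2*] = KH · pCO2 = 10^(−1.36) × 2630×10^-6 = 1.148×10^-4 mol/kg
α₀ = 1/(1 + K1/[H⁺] + K1K2/[H⁺]²) = 1/(1 + 10^+1.14 + 10^-1.29) = 0.06732
DIC = [CO2*]/α₀ = 1.148×10^-4 / 0.06732 = 1.705 mmol/kg
CA = (α₁ + 2α₂)·DIC = (0.9292 + 2×0.003452) × 1.705 = 1.60 mmol/kg

CA = 1.60 mmol/kg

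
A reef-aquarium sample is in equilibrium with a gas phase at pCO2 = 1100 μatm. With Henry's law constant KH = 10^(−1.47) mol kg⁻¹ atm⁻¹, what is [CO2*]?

KH = 10^(−1.47) = 3.388×10^-2 mol kg⁻¹ atm⁻¹
[CO2*] = KH · pCO2 = 3.388×10^-2 × 1100×10^-6 atm = 3.73×10^-5 mol/kg

[CO2*] = 37.3 μmol/kg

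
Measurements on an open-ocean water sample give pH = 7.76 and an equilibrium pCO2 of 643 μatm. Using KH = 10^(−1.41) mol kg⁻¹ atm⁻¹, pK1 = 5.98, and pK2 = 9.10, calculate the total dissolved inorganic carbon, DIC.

[CO2*] = KH · pCO2 = 10^(−1.41) × 643×10^-6 = 2.502×10^-5 mol/kg
α₀ = 1/(1 + K1/[H⁺] + K1K2/[H⁺]²) = 1/(1 + 10^+1.78 + 10^+0.44) = 0.01562
DIC = [CO2*]/α₀ = 2.502×10^-5 / 0.01562 = 1.60 mmol/kg

DIC = 1.60 mmol/kg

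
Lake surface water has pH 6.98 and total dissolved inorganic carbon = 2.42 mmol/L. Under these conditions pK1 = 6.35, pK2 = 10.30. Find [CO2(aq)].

[CO2*] = 0.459 mmol/L

α₀ = 1 / (1 + K1/[H⁺] + K1K2/[H⁺]²) = 1 / (1 + 10^+0.63 + 10^-2.69)
   = 1 / (1 + 4.2658 + 0.0020417) = 1/5.2678 = 0.1898
[CO2*] = α₀ × DIC = 0.1898 × 2.42 = 0.459 mmol/L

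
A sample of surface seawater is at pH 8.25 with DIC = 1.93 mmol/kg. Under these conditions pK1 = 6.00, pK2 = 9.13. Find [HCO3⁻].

α₁ = 1 / (1 + [H⁺]/K1 + K2/[H⁺]) = 1 / (1 + 10^-2.25 + 10^-0.88)
   = 1 / (1 + 0.0056234 + 0.13183) = 1/1.1374 = 0.8792
[HCO3⁻] = α₁ × DIC = 0.8792 × 1.93 = 1.70 mmol/kg

[HCO3⁻] = 1.70 mmol/kg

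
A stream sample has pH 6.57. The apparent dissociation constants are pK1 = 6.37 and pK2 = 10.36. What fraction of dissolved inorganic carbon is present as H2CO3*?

α₀ = 1 / (1 + K1/[H⁺] + K1K2/[H⁺]²) = 1 / (1 + 10^+0.20 + 10^-3.59)
   = 1 / (1 + 1.5849 + 0.00025704) = 1/2.5852 = 0.3868

α₀ = 0.387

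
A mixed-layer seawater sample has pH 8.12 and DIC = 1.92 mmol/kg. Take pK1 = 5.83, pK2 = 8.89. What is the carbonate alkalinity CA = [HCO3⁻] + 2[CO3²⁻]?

CA = [HCO3⁻] + 2[CO3²⁻] = (α₁ + 2α₂)·DIC
At pH 8.12: [H⁺]/K1 = 10^-2.29 = 0.0051286, K2/[H⁺] = 10^-0.77 = 0.16982
α₁ = 1/(1 + 0.0051286 + 0.16982) = 1/1.1750 = 0.8511; α₂ = α₁·K2/[H⁺] = 0.1445
α₁ + 2α₂ = 1.1402
CA = 1.1402 × 1.92 = 2.19 mmol/kg

CA = 2.19 mmol/kg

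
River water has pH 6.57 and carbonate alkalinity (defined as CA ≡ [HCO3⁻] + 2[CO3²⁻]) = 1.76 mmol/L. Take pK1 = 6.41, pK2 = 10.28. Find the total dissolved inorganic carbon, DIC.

CA = [HCO3⁻] + 2[CO3²⁻] = (α₁ + 2α₂)·DIC
At pH 6.57: [H⁺]/K1 = 10^-0.16 = 0.69183, K2/[H⁺] = 10^-3.71 = 0.00019498
α₁ = 1/(1 + 0.69183 + 0.00019498) = 1/1.6920 = 0.5910; α₂ = α₁·K2/[H⁺] = 0.0001152
α₁ + 2α₂ = 0.5912
DIC = CA / (α₁ + 2α₂) = 1.76 / 0.5912 = 2.98 mmol/L

DIC = 2.98 mmol/L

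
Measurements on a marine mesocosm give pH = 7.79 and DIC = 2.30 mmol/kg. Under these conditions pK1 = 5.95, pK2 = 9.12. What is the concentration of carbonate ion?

α₂ = 1 / (1 + [H⁺]/K2 + [H⁺]²/(K1K2)) = 1 / (1 + 10^+1.33 + 10^-0.51)
   = 1 / (1 + 21.380 + 0.30903) = 1/22.689 = 0.04407
[CO3²⁻] = α₂ × DIC = 0.04407 × 2.30 = 0.101 mmol/kg

[CO3²⁻] = 0.101 mmol/kg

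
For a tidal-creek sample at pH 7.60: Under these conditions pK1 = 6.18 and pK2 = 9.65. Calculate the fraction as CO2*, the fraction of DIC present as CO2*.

α₀ = 1 / (1 + K1/[H⁺] + K1K2/[H⁺]²) = 1 / (1 + 10^+1.42 + 10^-0.63)
   = 1 / (1 + 26.303 + 0.23442) = 1/27.537 = 0.03631

α₀ = 0.0363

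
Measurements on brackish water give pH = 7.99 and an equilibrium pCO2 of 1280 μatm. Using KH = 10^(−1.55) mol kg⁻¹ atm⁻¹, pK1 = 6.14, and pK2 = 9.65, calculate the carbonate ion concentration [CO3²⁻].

[CO3²⁻] = 0.0559 mmol/kg

[CO2*] = KH · pCO2 = 10^(−1.55) × 1280×10^-6 = 3.608×10^-5 mol/kg
α₀ = 1/(1 + K1/[H⁺] + K1K2/[H⁺]²) = 1/(1 + 10^+1.85 + 10^+0.19) = 0.01363
DIC = [CO2*]/α₀ = 3.608×10^-5 / 0.01363 = 2.646 mmol/kg
[CO3²⁻] = α₂·DIC; α₂ = 0.02112, so [CO3²⁻] = 0.02112 × 2.646 = 0.0559 mmol/kg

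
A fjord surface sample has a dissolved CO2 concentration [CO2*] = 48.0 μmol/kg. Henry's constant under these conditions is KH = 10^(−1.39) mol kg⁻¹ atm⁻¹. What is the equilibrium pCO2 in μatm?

pCO2 = 1180 μatm

KH = 10^(−1.39) = 4.074×10^-2 mol kg⁻¹ atm⁻¹
pCO2 = [CO2*]/KH = 48.0×10^-6 / 4.074×10^-2 = 1.18×10^-3 atm = 1180 μatm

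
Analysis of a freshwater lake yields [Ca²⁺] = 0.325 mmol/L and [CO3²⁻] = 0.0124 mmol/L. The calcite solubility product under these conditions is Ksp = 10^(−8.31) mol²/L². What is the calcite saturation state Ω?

Ω = 0.823

Ksp = 10^(−8.31) = 4.898×10^-9
Ω = [Ca²⁺][CO3²⁻]/Ksp = (0.325×10^-3)(0.0124×10^-3) / 4.898×10^-9 = 0.823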